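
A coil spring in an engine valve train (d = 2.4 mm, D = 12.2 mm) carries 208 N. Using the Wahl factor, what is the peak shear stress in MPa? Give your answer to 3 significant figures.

610 MPa

Spring index C = D/d = 12.2/2.4 = 5.0833
K_W = (4C−1)/(4C−4) + 0.615/C = 19.333/16.333 + 0.1210 = 1.3047
τ₀ = 8FD/(πd³) = 8·208·12.2/(π·2.4³) = 20300.8/43.429 = 467.44 MPa
τ_max = K·τ₀ = 1.3047 × 467.44 = 609.85 MPa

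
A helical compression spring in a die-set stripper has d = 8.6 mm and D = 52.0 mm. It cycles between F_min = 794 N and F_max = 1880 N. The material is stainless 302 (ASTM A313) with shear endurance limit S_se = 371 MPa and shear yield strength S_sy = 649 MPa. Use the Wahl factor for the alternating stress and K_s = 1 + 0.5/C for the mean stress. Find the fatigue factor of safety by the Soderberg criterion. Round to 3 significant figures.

C = D/d = 52.0/8.6 = 6.0465; K_W = (4C−1)/(4C−4)+0.615/C = 1.2503; K_s = 1+0.5/C = 1.0827
F_a = (F_max−F_min)/2 = 543 N; F_m = (F_max+F_min)/2 = 1337 N
τ_a = K_W·8F_aD/(πd³) = 1.2503 × 113.04 = 141.34 MPa
τ_m = K_s·8F_mD/(πd³) = 1.0827 × 278.34 = 301.36 MPa
Soderberg: 1/n_f = τ_a/S_se + τ_m/S_sy = 141.34/371 + 301.36/649 = 0.38098 + 0.46434 = 0.84532
n_f = 1/0.84532 = 1.183

1.18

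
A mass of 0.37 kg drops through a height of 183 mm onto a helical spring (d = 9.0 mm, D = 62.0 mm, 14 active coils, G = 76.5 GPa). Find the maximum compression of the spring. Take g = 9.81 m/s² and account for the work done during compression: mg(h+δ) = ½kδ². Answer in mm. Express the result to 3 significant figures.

8.60 mm

k = Gd⁴/(8D³N_a) = (76.5×10³)(9.0⁴)/(8·62.0³·14) = 18.803 N/mm
W = mg = 0.37 × 9.81 = 3.6297 N
½kδ² − Wδ − Wh = 0 → δ = (W + √(W² + 2kWh))/k
δ = (3.6297 + √(13.175 + 24979.9))/18.803 = (3.6297 + 158.09)/18.803 = 8.6006 mm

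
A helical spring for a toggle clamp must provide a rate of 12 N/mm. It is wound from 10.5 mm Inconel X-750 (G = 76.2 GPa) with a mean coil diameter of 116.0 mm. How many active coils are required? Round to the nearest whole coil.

6

N_a = Gd⁴/(8D³k) = (76.2×10³ × 10.5⁴)/(8 × 116.0³ × 12)
    = 9.26216e+08 / 1.49846e+08 = 6.181 → 6 coils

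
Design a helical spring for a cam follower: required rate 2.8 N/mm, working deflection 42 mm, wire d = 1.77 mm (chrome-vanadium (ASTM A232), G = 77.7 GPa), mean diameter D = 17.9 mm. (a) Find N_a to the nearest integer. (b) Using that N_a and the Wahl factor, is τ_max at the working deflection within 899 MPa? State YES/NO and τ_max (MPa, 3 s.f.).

(a) 6 coils; (b) NO, τ_max = 1090 MPa

N_a = Gd⁴/(8D³k) = (77.7×10³)(1.77⁴)/(8·17.9³·2.8) = 5.936 → N_a = 6
Actual rate k = Gd⁴/(8D³·6) = 2.7702 N/mm
Working load F = kδ = 2.7702·42 = 116.35 N
C = 17.9/1.77 = 10.1130; K_W = (4C−1)/(4C−4)+0.615/C = 1.1431
τ_max = K_W·8FD/(πd³) = 1.1431·956.39 = 1093.3 MPa
τ_max > 899 MPa → exceeds allowable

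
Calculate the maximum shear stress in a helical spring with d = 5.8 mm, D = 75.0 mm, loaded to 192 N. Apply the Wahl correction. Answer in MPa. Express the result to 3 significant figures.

Spring index C = D/d = 75.0/5.8 = 12.9310
K_W = (4C−1)/(4C−4) + 0.615/C = 50.724/47.724 + 0.0476 = 1.1104
τ₀ = 8FD/(πd³) = 8·192·75.0/(π·5.8³) = 115200/612.96 = 187.94 MPa
τ_max = K·τ₀ = 1.1104 × 187.94 = 208.69 MPa

209 MPa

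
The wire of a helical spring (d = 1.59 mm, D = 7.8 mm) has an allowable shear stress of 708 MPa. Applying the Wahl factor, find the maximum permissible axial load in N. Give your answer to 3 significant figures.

C = D/d = 7.8/1.59 = 4.9057
K_W = (4C−1)/(4C−4) + 0.615/C = 18.623/15.623 + 0.1254 = 1.3174
τ_max = K·8FD/(πd³) → F_max = τ_allow·πd³/(8DK)
F_max = 708·π·1.59³/(8·7.8·1.3174) = 8940.8/82.205 = 108.76 N

109 N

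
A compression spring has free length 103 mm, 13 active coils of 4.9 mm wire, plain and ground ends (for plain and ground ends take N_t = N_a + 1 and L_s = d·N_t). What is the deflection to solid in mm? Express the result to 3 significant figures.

N_t = 14; L_s = 4.9·14 = 68.6 mm
δ_solid = L₀ − L_s = 103 − 68.6 = 34.4 mm

34.4 mm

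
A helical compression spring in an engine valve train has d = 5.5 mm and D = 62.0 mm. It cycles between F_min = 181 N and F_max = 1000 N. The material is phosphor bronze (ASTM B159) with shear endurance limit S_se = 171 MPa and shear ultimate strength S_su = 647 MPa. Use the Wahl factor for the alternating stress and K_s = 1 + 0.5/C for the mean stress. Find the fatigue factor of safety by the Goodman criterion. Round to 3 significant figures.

C = D/d = 62.0/5.5 = 11.2727; K_W = (4C−1)/(4C−4)+0.615/C = 1.1276; K_s = 1+0.5/C = 1.0444
F_a = (F_max−F_min)/2 = 409.5 N; F_m = (F_max+F_min)/2 = 590.5 N
τ_a = K_W·8F_aD/(πd³) = 1.1276 × 388.6 = 438.17 MPa
τ_m = K_s·8F_mD/(πd³) = 1.0444 × 560.36 = 585.21 MPa
Goodman: 1/n_f = τ_a/S_se + τ_m/S_su = 438.17/171 + 585.21/647 = 2.56238 + 0.90450 = 3.4669
n_f = 1/3.4669 = 0.2884

0.288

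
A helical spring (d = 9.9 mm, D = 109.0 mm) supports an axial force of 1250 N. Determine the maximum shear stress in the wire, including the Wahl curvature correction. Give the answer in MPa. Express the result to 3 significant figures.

404 MPa

Spring index C = D/d = 109.0/9.9 = 11.0101
K_W = (4C−1)/(4C−4) + 0.615/C = 43.040/40.040 + 0.0559 = 1.1308
τ₀ = 8FD/(πd³) = 8·1250·109.0/(π·9.9³) = 1.09e+06/3048.3 = 357.58 MPa
τ_max = K·τ₀ = 1.1308 × 357.58 = 404.34 MPa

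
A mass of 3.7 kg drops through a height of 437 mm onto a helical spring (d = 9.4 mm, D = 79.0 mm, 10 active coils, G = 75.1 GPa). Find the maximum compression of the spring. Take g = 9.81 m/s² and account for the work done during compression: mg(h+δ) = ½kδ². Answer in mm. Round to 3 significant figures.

48.7 mm

k = Gd⁴/(8D³N_a) = (75.1×10³)(9.4⁴)/(8·79.0³·10) = 14.866 N/mm
W = mg = 3.7 × 9.81 = 36.297 N
½kδ² − Wδ − Wh = 0 → δ = (W + √(W² + 2kWh))/k
δ = (36.297 + √(1317.5 + 471587))/14.866 = (36.297 + 687.68)/14.866 = 48.702 mm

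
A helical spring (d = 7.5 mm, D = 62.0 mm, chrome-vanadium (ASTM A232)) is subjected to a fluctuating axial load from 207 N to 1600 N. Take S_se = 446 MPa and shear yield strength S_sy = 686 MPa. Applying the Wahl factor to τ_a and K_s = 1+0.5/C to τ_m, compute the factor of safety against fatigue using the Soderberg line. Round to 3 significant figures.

0.826

C = D/d = 62.0/7.5 = 8.2667; K_W = (4C−1)/(4C−4)+0.615/C = 1.1776; K_s = 1+0.5/C = 1.0605
F_a = (F_max−F_min)/2 = 696.5 N; F_m = (F_max+F_min)/2 = 903.5 N
τ_a = K_W·8F_aD/(πd³) = 1.1776 × 260.66 = 306.95 MPa
τ_m = K_s·8F_mD/(πd³) = 1.0605 × 338.12 = 358.58 MPa
Soderberg: 1/n_f = τ_a/S_se + τ_m/S_sy = 306.95/446 + 358.58/686 = 0.68823 + 0.52270 = 1.2109
n_f = 1/1.2109 = 0.8258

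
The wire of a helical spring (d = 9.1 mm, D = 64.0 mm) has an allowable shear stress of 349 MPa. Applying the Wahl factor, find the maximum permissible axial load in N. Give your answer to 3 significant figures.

C = D/d = 64.0/9.1 = 7.0330
K_W = (4C−1)/(4C−4) + 0.615/C = 27.132/24.132 + 0.0874 = 1.2118
τ_max = K·8FD/(πd³) → F_max = τ_allow·πd³/(8DK)
F_max = 349·π·9.1³/(8·64.0·1.2118) = 8.2623e+05/620.42 = 1331.7 N

1330 N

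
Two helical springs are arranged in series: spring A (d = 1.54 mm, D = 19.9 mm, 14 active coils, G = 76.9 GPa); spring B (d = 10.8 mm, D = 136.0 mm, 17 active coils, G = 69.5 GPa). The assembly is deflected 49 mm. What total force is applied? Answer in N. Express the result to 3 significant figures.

k_A = Gd⁴/(8D³N_a) = (76.9×10³)(1.54⁴)/(8·19.9³·14) = 0.49004 N/mm
k_B = Gd⁴/(8D³N_a) = (69.5×10³)(10.8⁴)/(8·136.0³·17) = 2.7639 N/mm
Series: 1/k_eq = 1/0.49004 + 1/2.7639 = 2.4025; k_eq = 0.41624 N/mm
F = k_eq·δ = 0.41624·49 = 20.396 N

20.4 N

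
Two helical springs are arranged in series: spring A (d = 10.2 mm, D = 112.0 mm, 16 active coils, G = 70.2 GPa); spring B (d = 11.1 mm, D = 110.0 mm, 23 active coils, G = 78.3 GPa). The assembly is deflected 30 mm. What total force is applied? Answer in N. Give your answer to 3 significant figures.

k_A = Gd⁴/(8D³N_a) = (70.2×10³)(10.2⁴)/(8·112.0³·16) = 4.2255 N/mm
k_B = Gd⁴/(8D³N_a) = (78.3×10³)(11.1⁴)/(8·110.0³·23) = 4.8535 N/mm
Series: 1/k_eq = 1/4.2255 + 1/4.8535 = 0.4427; k_eq = 2.2589 N/mm
F = k_eq·δ = 2.2589·30 = 67.767 N

67.8 N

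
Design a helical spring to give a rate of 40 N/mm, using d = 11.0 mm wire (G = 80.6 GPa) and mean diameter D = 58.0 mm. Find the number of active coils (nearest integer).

19

N_a = Gd⁴/(8D³k) = (80.6×10³ × 11.0⁴)/(8 × 58.0³ × 40)
    = 1.18006e+09 / 6.24358e+07 = 18.9 → 19 coils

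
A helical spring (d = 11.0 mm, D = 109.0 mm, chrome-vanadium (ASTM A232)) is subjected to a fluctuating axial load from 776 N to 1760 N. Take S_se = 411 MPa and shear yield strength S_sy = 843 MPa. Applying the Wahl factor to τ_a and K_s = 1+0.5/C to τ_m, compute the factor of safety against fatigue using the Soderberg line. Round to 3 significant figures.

1.62

C = D/d = 109.0/11.0 = 9.9091; K_W = (4C−1)/(4C−4)+0.615/C = 1.1462; K_s = 1+0.5/C = 1.0505
F_a = (F_max−F_min)/2 = 492 N; F_m = (F_max+F_min)/2 = 1268 N
τ_a = K_W·8F_aD/(πd³) = 1.1462 × 102.6 = 117.61 MPa
τ_m = K_s·8F_mD/(πd³) = 1.0505 × 264.43 = 277.77 MPa
Soderberg: 1/n_f = τ_a/S_se + τ_m/S_sy = 117.61/411 + 277.77/843 = 0.28615 + 0.32950 = 0.61565
n_f = 1/0.61565 = 1.624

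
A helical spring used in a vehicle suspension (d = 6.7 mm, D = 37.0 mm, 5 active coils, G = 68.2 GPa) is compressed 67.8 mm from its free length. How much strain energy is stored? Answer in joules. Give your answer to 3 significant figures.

156 J

k = Gd⁴/(8D³N_a) = (68.2×10³)(6.7⁴)/(8·37.0³·5) = 67.829 N/mm
U = ½kδ² = 0.5 × 67.829 × 67.8² = 1.559e+05 N·mm = 155.9 J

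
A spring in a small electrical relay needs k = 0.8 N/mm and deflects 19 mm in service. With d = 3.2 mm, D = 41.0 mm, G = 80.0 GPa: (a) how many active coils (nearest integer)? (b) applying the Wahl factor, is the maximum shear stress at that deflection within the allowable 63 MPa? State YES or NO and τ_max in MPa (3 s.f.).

N_a = Gd⁴/(8D³k) = (80.0×10³)(3.2⁴)/(8·41.0³·0.8) = 19.02 → N_a = 19
Actual rate k = Gd⁴/(8D³·19) = 0.80075 N/mm
Working load F = kδ = 0.80075·19 = 15.214 N
C = 41.0/3.2 = 12.8125; K_W = (4C−1)/(4C−4)+0.615/C = 1.1115
τ_max = K_W·8FD/(πd³) = 1.1115·48.476 = 53.88 MPa
τ_max ≤ 63 MPa → acceptable

(a) 19 coils; (b) YES, τ_max = 53.9 MPa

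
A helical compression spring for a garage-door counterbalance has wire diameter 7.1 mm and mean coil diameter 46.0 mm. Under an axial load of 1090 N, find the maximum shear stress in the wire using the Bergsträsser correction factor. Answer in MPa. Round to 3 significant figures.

Spring index C = D/d = 46.0/7.1 = 6.4789
K_B = (4C+2)/(4C−3) = 27.915/22.915 = 1.2182
τ₀ = 8FD/(πd³) = 8·1090·46.0/(π·7.1³) = 401120/1124.4 = 356.74 MPa
τ_max = K·τ₀ = 1.2182 × 356.74 = 434.58 MPa

435 MPa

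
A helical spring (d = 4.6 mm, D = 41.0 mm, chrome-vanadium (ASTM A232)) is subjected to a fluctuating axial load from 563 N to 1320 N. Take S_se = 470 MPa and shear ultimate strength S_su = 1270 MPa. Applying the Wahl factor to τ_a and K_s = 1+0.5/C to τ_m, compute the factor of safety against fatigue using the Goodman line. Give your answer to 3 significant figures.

C = D/d = 41.0/4.6 = 8.9130; K_W = (4C−1)/(4C−4)+0.615/C = 1.1638; K_s = 1+0.5/C = 1.0561
F_a = (F_max−F_min)/2 = 378.5 N; F_m = (F_max+F_min)/2 = 941.5 N
τ_a = K_W·8F_aD/(πd³) = 1.1638 × 405.99 = 472.48 MPa
τ_m = K_s·8F_mD/(πd³) = 1.0561 × 1009.9 = 1066.5 MPa
Goodman: 1/n_f = τ_a/S_se + τ_m/S_su = 472.48/470 + 1066.5/1270 = 1.00529 + 0.83979 = 1.8451
n_f = 1/1.8451 = 0.542

0.542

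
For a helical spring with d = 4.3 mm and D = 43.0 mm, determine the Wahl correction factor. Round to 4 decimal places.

C = D/d = 43.0/4.3 = 10.0000
K_W = (4C−1)/(4C−4) + 0.615/C = 39.000/36.000 + 0.0615 = 1.1448

1.1448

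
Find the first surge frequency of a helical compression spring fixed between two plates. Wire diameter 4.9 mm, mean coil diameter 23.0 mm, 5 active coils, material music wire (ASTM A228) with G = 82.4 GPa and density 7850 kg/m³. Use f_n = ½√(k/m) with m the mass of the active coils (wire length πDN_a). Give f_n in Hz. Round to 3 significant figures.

k = Gd⁴/(8D³N_a) = (82.4×10³)(4.9⁴)/(8·23.0³·5) = 97.604 N/mm = 97604 N/m
Wire length L = πDN_a = π·23.0·5 = 361.28 mm
m = ρ·(πd²/4)·L = 7850 × 18.857×10⁻⁶ m² × 0.36128 m = 0.053481 kg
f_n = ½√(k/m) = 0.5·√(97604/0.053481) = 0.5·√(1.825e+06) = 675.47 Hz

675 Hz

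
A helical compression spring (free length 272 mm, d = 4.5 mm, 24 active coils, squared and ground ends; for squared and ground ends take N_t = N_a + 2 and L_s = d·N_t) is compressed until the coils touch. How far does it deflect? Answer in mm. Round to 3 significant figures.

N_t = 26; L_s = 4.5·26 = 117 mm
δ_solid = L₀ − L_s = 272 − 117 = 155 mm

155 mm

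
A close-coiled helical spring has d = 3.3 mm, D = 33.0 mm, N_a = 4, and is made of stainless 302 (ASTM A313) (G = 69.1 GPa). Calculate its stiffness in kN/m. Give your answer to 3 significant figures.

k = Gd⁴/(8D³N_a) = (69.1×10³ × 3.3⁴) / (8 × 33.0³ × 4)
  = 8.19471e+06 / 1.14998e+06 = 7.1259 N/mm

7.13 kN/m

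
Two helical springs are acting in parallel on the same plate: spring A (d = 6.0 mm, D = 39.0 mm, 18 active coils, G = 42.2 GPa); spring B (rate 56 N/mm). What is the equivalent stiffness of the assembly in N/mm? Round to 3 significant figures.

k_A = Gd⁴/(8D³N_a) = (42.2×10³)(6.0⁴)/(8·39.0³·18) = 6.4027 N/mm
Parallel: k_eq = 6.4027 + 56 = 62.403 N/mm

62.4 N/mm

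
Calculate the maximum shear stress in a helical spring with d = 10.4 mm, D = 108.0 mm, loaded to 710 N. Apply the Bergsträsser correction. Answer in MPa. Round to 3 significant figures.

196 MPa

Spring index C = D/d = 108.0/10.4 = 10.3846
K_B = (4C+2)/(4C−3) = 43.538/38.538 = 1.1297
τ₀ = 8FD/(πd³) = 8·710·108.0/(π·10.4³) = 613440/3533.9 = 173.59 MPa
τ_max = K·τ₀ = 1.1297 × 173.59 = 196.11 MPa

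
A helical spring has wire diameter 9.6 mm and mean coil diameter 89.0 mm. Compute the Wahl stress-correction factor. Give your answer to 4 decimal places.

1.1570

C = D/d = 89.0/9.6 = 9.2708
K_W = (4C−1)/(4C−4) + 0.615/C = 36.083/33.083 + 0.0663 = 1.1570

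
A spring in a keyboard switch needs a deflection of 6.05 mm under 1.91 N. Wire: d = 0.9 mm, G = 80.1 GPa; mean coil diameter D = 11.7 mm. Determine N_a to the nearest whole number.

13

Required rate k = F/δ = 1.91/6.05 = 0.3157 N/mm
N_a = Gd⁴/(8D³k) = (80.1×10³ × 0.9⁴)/(8 × 11.7³ × 0.3157)
    = 52553.6 / 4045.07 = 12.99 → 13 coils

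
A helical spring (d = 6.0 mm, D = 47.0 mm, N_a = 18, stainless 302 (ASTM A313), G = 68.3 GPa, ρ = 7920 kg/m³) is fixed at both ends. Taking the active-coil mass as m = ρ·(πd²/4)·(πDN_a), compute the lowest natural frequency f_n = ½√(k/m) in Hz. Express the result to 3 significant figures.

k = Gd⁴/(8D³N_a) = (68.3×10³)(6.0⁴)/(8·47.0³·18) = 5.9207 N/mm = 5920.7 N/m
Wire length L = πDN_a = π·47.0·18 = 2657.8 mm
m = ρ·(πd²/4)·L = 7920 × 28.274×10⁻⁶ m² × 2.6578 m = 0.59517 kg
f_n = ½√(k/m) = 0.5·√(5920.7/0.59517) = 0.5·√(9947.9) = 49.87 Hz

49.9 Hz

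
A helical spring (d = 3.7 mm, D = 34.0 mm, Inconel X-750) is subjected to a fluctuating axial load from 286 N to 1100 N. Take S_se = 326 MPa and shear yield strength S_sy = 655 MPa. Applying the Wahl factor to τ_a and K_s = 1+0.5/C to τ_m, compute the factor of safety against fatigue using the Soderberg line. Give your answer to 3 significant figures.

C = D/d = 34.0/3.7 = 9.1892; K_W = (4C−1)/(4C−4)+0.615/C = 1.1585; K_s = 1+0.5/C = 1.0544
F_a = (F_max−F_min)/2 = 407 N; F_m = (F_max+F_min)/2 = 693 N
τ_a = K_W·8F_aD/(πd³) = 1.1585 × 695.68 = 805.95 MPa
τ_m = K_s·8F_mD/(πd³) = 1.0544 × 1184.5 = 1249 MPa
Soderberg: 1/n_f = τ_a/S_se + τ_m/S_sy = 805.95/326 + 1249/655 = 2.47224 + 1.90685 = 4.3791
n_f = 1/4.3791 = 0.2284

0.228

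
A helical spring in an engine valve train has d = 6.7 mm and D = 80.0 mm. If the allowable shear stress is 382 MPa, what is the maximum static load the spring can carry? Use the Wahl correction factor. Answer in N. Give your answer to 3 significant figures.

504 N

C = D/d = 80.0/6.7 = 11.9403
K_W = (4C−1)/(4C−4) + 0.615/C = 46.761/43.761 + 0.0515 = 1.1201
τ_max = K·8FD/(πd³) → F_max = τ_allow·πd³/(8DK)
F_max = 382·π·6.7³/(8·80.0·1.1201) = 3.6094e+05/716.84 = 503.52 N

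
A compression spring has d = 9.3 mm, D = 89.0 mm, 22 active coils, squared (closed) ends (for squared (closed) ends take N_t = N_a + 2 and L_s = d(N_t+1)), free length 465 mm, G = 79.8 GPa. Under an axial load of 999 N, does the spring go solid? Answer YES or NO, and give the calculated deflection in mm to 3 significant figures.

k = Gd⁴/(8D³N_a) = (79.8×10³)(9.3⁴)/(8·89.0³·22) = 4.8112 N/mm
N_t = 24; L_s = 9.3·25 = 232.5 mm; δ_solid = L₀ − L_s = 465 − 232.5 = 232.5 mm
δ = F/k = 999/4.8112 = 207.64 mm
δ < δ_solid → spring does not go solid

NO, δ = 208 mm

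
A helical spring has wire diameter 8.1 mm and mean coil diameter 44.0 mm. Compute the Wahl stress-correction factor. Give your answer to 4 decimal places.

C = D/d = 44.0/8.1 = 5.4321
K_W = (4C−1)/(4C−4) + 0.615/C = 20.728/17.728 + 0.1132 = 1.2824

1.2824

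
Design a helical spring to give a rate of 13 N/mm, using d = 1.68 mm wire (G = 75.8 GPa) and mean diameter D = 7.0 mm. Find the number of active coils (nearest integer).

17

N_a = Gd⁴/(8D³k) = (75.8×10³ × 1.68⁴)/(8 × 7.0³ × 13)
    = 603818 / 35672 = 16.93 → 17 coils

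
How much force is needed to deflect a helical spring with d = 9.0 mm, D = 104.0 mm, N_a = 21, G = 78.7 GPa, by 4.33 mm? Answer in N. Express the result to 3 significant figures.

k = Gd⁴/(8D³N_a) = (78.7×10³)(9.0⁴)/(8·104.0³·21) = 2.7323 N/mm
F = k·δ = 2.7323 × 4.33 = 11.831 N

11.8 N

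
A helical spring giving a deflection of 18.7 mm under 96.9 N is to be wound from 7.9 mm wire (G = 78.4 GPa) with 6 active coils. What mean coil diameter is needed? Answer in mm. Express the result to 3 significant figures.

107 mm

Required rate k = F/δ = 96.9/18.7 = 5.1818 N/mm
D = (Gd⁴/(8N_a·k))^(1/3) = (78.4×10³·7.9⁴/(8·6·5.1818))^(1/3)
  = (1.22772e+06)^(1/3) = 107.0780 mm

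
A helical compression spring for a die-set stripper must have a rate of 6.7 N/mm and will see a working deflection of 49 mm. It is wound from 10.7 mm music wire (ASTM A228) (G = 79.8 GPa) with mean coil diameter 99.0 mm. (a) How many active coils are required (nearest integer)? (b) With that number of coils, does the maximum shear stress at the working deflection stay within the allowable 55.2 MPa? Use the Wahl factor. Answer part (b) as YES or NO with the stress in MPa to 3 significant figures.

N_a = Gd⁴/(8D³k) = (79.8×10³)(10.7⁴)/(8·99.0³·6.7) = 20.11 → N_a = 20
Actual rate k = Gd⁴/(8D³·20) = 6.7377 N/mm
Working load F = kδ = 6.7377·49 = 330.15 N
C = 99.0/10.7 = 9.2523; K_W = (4C−1)/(4C−4)+0.615/C = 1.1574
τ_max = K_W·8FD/(πd³) = 1.1574·67.941 = 78.632 MPa
τ_max > 55.2 MPa → exceeds allowable

(a) 20 coils; (b) NO, τ_max = 78.6 MPa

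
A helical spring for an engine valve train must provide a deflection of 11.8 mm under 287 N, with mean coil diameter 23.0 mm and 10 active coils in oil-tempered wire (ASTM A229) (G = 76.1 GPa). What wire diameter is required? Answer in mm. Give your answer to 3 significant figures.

4.20 mm

Required rate k = F/δ = 287/11.8 = 24.322 N/mm
d = (8D³N_a·k / G)^(1/4) = (8·23.0³·10·24.322 / (76.1×10³))^0.25
  = (311.09)^0.25 = 4.1997 mm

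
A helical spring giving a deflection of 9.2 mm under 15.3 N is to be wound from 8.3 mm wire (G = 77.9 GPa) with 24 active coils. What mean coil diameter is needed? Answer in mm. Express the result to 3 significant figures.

Required rate k = F/δ = 15.3/9.2 = 1.663 N/mm
D = (Gd⁴/(8N_a·k))^(1/3) = (77.9×10³·8.3⁴/(8·24·1.663))^(1/3)
  = (1.15783e+06)^(1/3) = 105.0062 mm

105 mm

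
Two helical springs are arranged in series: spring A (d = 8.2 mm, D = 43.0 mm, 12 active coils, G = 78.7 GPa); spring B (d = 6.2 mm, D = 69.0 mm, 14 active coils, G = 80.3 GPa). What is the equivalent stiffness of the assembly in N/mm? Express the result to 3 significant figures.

k_A = Gd⁴/(8D³N_a) = (78.7×10³)(8.2⁴)/(8·43.0³·12) = 46.618 N/mm
k_B = Gd⁴/(8D³N_a) = (80.3×10³)(6.2⁴)/(8·69.0³·14) = 3.2249 N/mm
Series: 1/k_eq = 1/46.618 + 1/3.2249 = 0.33154; k_eq = 3.0162 N/mm

3.02 N/mm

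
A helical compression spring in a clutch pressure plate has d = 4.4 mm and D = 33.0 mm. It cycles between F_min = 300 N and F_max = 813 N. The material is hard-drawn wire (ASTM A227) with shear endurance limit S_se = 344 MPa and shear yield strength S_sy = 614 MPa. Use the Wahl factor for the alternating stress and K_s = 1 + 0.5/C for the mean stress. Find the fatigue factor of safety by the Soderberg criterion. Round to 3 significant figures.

0.545

C = D/d = 33.0/4.4 = 7.5000; K_W = (4C−1)/(4C−4)+0.615/C = 1.1974; K_s = 1+0.5/C = 1.0667
F_a = (F_max−F_min)/2 = 256.5 N; F_m = (F_max+F_min)/2 = 556.5 N
τ_a = K_W·8F_aD/(πd³) = 1.1974 × 253.04 = 302.98 MPa
τ_m = K_s·8F_mD/(πd³) = 1.0667 × 548.99 = 585.58 MPa
Soderberg: 1/n_f = τ_a/S_se + τ_m/S_sy = 302.98/344 + 585.58/614 = 0.88076 + 0.95372 = 1.8345
n_f = 1/1.8345 = 0.5451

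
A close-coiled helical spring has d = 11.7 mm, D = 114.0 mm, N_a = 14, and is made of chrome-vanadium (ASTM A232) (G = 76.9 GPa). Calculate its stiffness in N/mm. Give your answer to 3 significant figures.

8.68 N/mm

k = Gd⁴/(8D³N_a) = (76.9×10³ × 11.7⁴) / (8 × 114.0³ × 14)
  = 1.44102e+09 / 1.65933e+08 = 8.6843 N/mm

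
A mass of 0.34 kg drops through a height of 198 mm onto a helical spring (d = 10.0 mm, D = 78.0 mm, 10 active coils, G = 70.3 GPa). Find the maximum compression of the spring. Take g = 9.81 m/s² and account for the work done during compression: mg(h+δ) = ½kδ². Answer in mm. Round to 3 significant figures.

8.63 mm

k = Gd⁴/(8D³N_a) = (70.3×10³)(10.0⁴)/(8·78.0³·10) = 18.517 N/mm
W = mg = 0.34 × 9.81 = 3.3354 N
½kδ² − Wδ − Wh = 0 → δ = (W + √(W² + 2kWh))/k
δ = (3.3354 + √(11.125 + 24458.2))/18.517 = (3.3354 + 156.43)/18.517 = 8.6276 mm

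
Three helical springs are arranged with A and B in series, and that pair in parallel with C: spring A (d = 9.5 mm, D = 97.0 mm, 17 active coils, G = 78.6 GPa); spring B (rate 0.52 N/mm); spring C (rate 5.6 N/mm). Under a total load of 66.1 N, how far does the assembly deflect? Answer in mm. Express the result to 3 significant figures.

k_A = Gd⁴/(8D³N_a) = (78.6×10³)(9.5⁴)/(8·97.0³·17) = 5.1578 N/mm
Springs A,B series: k_AB = 1/(1/5.1578+1/0.52) = 0.47238 N/mm; parallel with C: k_eq = 0.47238+5.6 = 6.0724 N/mm
δ = F/k_eq = 66.1/6.0724 = 10.885 mm

10.9 mm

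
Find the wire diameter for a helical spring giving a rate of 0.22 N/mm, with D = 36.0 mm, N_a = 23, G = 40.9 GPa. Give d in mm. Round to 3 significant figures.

d = (8D³N_a·k / G)^(1/4) = (8·36.0³·23·0.22 / (40.9×10³))^0.25
  = (46.177)^0.25 = 2.6068 mm

2.61 mm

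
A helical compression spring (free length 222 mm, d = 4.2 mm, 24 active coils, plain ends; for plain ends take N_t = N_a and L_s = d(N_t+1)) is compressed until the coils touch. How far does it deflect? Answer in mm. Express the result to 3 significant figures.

N_t = 24; L_s = 4.2·25 = 105 mm
δ_solid = L₀ − L_s = 222 − 105 = 117 mm

117 mm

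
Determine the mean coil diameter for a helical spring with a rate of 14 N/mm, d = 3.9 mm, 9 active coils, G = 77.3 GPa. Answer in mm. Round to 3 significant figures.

D = (Gd⁴/(8N_a·k))^(1/3) = (77.3×10³·3.9⁴/(8·9·14))^(1/3)
  = (17741)^(1/3) = 26.0811 mm

26.1 mm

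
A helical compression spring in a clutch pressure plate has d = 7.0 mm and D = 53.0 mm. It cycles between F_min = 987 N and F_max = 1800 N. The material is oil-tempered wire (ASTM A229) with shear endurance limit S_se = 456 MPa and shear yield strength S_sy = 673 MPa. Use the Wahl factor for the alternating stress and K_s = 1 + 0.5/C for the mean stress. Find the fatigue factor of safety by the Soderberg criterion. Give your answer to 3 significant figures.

0.777

C = D/d = 53.0/7.0 = 7.5714; K_W = (4C−1)/(4C−4)+0.615/C = 1.1954; K_s = 1+0.5/C = 1.0660
F_a = (F_max−F_min)/2 = 406.5 N; F_m = (F_max+F_min)/2 = 1393.5 N
τ_a = K_W·8F_aD/(πd³) = 1.1954 × 159.95 = 191.2 MPa
τ_m = K_s·8F_mD/(πd³) = 1.0660 × 548.31 = 584.52 MPa
Soderberg: 1/n_f = τ_a/S_se + τ_m/S_sy = 191.2/456 + 584.52/673 = 0.41929 + 0.86853 = 1.2878
n_f = 1/1.2878 = 0.7765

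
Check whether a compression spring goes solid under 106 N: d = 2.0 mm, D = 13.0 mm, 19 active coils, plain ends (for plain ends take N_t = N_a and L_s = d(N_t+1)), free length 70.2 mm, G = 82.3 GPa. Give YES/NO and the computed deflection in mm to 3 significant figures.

k = Gd⁴/(8D³N_a) = (82.3×10³)(2.0⁴)/(8·13.0³·19) = 3.9432 N/mm
N_t = 19; L_s = 2.0·20 = 40 mm; δ_solid = L₀ − L_s = 70.2 − 40 = 30.2 mm
δ = F/k = 106/3.9432 = 26.882 mm
δ < δ_solid → spring does not go solid

NO, δ = 26.9 mm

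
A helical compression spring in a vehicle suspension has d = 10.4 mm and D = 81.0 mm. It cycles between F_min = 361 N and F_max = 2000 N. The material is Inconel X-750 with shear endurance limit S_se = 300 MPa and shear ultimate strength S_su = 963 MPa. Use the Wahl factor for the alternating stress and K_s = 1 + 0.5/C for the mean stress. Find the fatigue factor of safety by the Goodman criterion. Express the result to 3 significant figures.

1.20

C = D/d = 81.0/10.4 = 7.7885; K_W = (4C−1)/(4C−4)+0.615/C = 1.1894; K_s = 1+0.5/C = 1.0642
F_a = (F_max−F_min)/2 = 819.5 N; F_m = (F_max+F_min)/2 = 1180.5 N
τ_a = K_W·8F_aD/(πd³) = 1.1894 × 150.27 = 178.74 MPa
τ_m = K_s·8F_mD/(πd³) = 1.0642 × 216.47 = 230.36 MPa
Goodman: 1/n_f = τ_a/S_se + τ_m/S_su = 178.74/300 + 230.36/963 = 0.59580 + 0.23921 = 0.83501
n_f = 1/0.83501 = 1.198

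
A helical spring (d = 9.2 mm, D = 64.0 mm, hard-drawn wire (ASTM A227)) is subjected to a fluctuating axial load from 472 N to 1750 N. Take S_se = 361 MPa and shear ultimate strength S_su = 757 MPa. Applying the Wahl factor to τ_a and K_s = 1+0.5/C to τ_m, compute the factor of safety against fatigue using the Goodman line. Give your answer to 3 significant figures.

C = D/d = 64.0/9.2 = 6.9565; K_W = (4C−1)/(4C−4)+0.615/C = 1.2143; K_s = 1+0.5/C = 1.0719
F_a = (F_max−F_min)/2 = 639 N; F_m = (F_max+F_min)/2 = 1111 N
τ_a = K_W·8F_aD/(πd³) = 1.2143 × 133.74 = 162.4 MPa
τ_m = K_s·8F_mD/(πd³) = 1.0719 × 232.53 = 249.24 MPa
Goodman: 1/n_f = τ_a/S_se + τ_m/S_su = 162.4/361 + 249.24/757 = 0.44987 + 0.32924 = 0.77911
n_f = 1/0.77911 = 1.284

1.28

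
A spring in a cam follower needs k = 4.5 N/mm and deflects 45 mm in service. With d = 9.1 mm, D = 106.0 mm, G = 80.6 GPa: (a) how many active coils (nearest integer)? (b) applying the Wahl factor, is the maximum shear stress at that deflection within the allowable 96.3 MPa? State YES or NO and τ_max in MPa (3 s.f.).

(a) 13 coils; (b) YES, τ_max = 80.8 MPa

N_a = Gd⁴/(8D³k) = (80.6×10³)(9.1⁴)/(8·106.0³·4.5) = 12.89 → N_a = 13
Actual rate k = Gd⁴/(8D³·13) = 4.4622 N/mm
Working load F = kδ = 4.4622·45 = 200.8 N
C = 106.0/9.1 = 11.6484; K_W = (4C−1)/(4C−4)+0.615/C = 1.1232
τ_max = K_W·8FD/(πd³) = 1.1232·71.926 = 80.789 MPa
τ_max ≤ 96.3 MPa → acceptable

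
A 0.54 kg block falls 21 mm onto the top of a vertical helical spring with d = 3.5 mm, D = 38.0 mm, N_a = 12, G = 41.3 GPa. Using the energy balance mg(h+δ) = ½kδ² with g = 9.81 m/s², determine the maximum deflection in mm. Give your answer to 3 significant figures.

k = Gd⁴/(8D³N_a) = (41.3×10³)(3.5⁴)/(8·38.0³·12) = 1.1765 N/mm
W = mg = 0.54 × 9.81 = 5.2974 N
½kδ² − Wδ − Wh = 0 → δ = (W + √(W² + 2kWh))/k
δ = (5.2974 + √(28.062 + 261.765))/1.1765 = (5.2974 + 17.024)/1.1765 = 18.973 mm

19.0 mm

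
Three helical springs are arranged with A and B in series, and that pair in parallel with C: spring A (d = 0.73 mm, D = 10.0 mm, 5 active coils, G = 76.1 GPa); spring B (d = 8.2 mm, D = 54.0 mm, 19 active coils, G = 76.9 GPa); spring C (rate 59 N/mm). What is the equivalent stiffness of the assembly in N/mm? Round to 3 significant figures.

59.5 N/mm

k_A = Gd⁴/(8D³N_a) = (76.1×10³)(0.73⁴)/(8·10.0³·5) = 0.54028 N/mm
k_B = Gd⁴/(8D³N_a) = (76.9×10³)(8.2⁴)/(8·54.0³·19) = 14.526 N/mm
Springs A,B series: k_AB = 1/(1/0.54028+1/14.526) = 0.5209 N/mm; parallel with C: k_eq = 0.5209+59 = 59.521 N/mm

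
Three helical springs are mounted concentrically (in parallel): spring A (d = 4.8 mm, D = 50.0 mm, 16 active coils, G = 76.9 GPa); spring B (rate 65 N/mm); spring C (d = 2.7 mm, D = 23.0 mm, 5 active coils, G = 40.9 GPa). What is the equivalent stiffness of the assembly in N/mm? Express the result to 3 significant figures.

72.0 N/mm

k_A = Gd⁴/(8D³N_a) = (76.9×10³)(4.8⁴)/(8·50.0³·16) = 2.5514 N/mm
k_C = Gd⁴/(8D³N_a) = (40.9×10³)(2.7⁴)/(8·23.0³·5) = 4.4662 N/mm
Parallel: k_eq = 2.5514 + 65 + 4.4662 = 72.018 N/mm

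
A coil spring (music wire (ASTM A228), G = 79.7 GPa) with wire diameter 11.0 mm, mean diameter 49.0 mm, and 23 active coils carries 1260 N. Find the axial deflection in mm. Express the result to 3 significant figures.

23.4 mm

k = Gd⁴/(8D³N_a) = (79.7×10³)(11.0⁴)/(8·49.0³·23) = 53.904 N/mm
δ = F/k = 1260 / 53.904 = 23.375 mm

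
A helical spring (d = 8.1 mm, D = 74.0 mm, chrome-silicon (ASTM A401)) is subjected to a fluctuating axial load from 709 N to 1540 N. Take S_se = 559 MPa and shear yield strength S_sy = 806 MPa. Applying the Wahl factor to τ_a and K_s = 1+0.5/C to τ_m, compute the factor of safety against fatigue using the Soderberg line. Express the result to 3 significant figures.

1.21

C = D/d = 74.0/8.1 = 9.1358; K_W = (4C−1)/(4C−4)+0.615/C = 1.1595; K_s = 1+0.5/C = 1.0547
F_a = (F_max−F_min)/2 = 415.5 N; F_m = (F_max+F_min)/2 = 1124.5 N
τ_a = K_W·8F_aD/(πd³) = 1.1595 × 147.33 = 170.83 MPa
τ_m = K_s·8F_mD/(πd³) = 1.0547 × 398.73 = 420.55 MPa
Soderberg: 1/n_f = τ_a/S_se + τ_m/S_sy = 170.83/559 + 420.55/806 = 0.30560 + 0.52177 = 0.82737
n_f = 1/0.82737 = 1.209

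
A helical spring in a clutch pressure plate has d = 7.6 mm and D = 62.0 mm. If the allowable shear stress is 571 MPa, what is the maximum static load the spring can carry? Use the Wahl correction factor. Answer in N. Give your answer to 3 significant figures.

C = D/d = 62.0/7.6 = 8.1579
K_W = (4C−1)/(4C−4) + 0.615/C = 31.632/28.632 + 0.0754 = 1.1802
τ_max = K·8FD/(πd³) → F_max = τ_allow·πd³/(8DK)
F_max = 571·π·7.6³/(8·62.0·1.1802) = 7.8746e+05/585.36 = 1345.2 N

1350 N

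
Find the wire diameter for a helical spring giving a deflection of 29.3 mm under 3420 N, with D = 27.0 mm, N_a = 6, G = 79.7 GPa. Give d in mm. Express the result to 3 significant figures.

Required rate k = F/δ = 3420/29.3 = 116.72 N/mm
d = (8D³N_a·k / G)^(1/4) = (8·27.0³·6·116.72 / (79.7×10³))^0.25
  = (1383.7)^0.25 = 6.0990 mm

6.10 mm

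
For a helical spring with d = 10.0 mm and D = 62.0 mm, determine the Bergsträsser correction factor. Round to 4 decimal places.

C = D/d = 62.0/10.0 = 6.2000
K_B = (4C+2)/(4C−3) = 26.800/21.800 = 1.2294

1.2294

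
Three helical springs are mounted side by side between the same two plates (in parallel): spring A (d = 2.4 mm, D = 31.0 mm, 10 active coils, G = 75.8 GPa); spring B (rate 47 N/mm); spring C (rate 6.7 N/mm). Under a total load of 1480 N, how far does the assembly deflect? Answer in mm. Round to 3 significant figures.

27.0 mm

k_A = Gd⁴/(8D³N_a) = (75.8×10³)(2.4⁴)/(8·31.0³·10) = 1.0552 N/mm
Parallel: k_eq = 1.0552 + 47 + 6.7 = 54.755 N/mm
δ = F/k_eq = 1480/54.755 = 27.029 mm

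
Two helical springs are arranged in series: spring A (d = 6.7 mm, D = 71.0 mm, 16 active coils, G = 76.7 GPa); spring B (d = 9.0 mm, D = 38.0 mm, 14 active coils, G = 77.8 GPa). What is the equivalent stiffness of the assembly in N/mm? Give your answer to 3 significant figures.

3.24 N/mm

k_A = Gd⁴/(8D³N_a) = (76.7×10³)(6.7⁴)/(8·71.0³·16) = 3.3737 N/mm
k_B = Gd⁴/(8D³N_a) = (77.8×10³)(9.0⁴)/(8·38.0³·14) = 83.058 N/mm
Series: 1/k_eq = 1/3.3737 + 1/83.058 = 0.30845; k_eq = 3.242 N/mm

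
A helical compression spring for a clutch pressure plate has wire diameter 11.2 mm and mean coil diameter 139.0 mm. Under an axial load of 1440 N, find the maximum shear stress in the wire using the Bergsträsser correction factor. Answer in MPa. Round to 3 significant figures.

Spring index C = D/d = 139.0/11.2 = 12.4107
K_B = (4C+2)/(4C−3) = 51.643/46.643 = 1.1072
τ₀ = 8FD/(πd³) = 8·1440·139.0/(π·11.2³) = 1.60128e+06/4413.7 = 362.8 MPa
τ_max = K·τ₀ = 1.1072 × 362.8 = 401.69 MPa

402 MPa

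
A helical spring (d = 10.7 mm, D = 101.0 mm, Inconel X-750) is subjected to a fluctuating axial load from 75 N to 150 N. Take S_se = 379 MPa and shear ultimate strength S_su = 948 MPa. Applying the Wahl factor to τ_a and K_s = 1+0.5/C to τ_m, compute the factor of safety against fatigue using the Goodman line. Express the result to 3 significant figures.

C = D/d = 101.0/10.7 = 9.4393; K_W = (4C−1)/(4C−4)+0.615/C = 1.1540; K_s = 1+0.5/C = 1.0530
F_a = (F_max−F_min)/2 = 37.5 N; F_m = (F_max+F_min)/2 = 112.5 N
τ_a = K_W·8F_aD/(πd³) = 1.1540 × 7.873 = 9.0857 MPa
τ_m = K_s·8F_mD/(πd³) = 1.0530 × 23.619 = 24.87 MPa
Goodman: 1/n_f = τ_a/S_se + τ_m/S_su = 9.0857/379 + 24.87/948 = 0.02397 + 0.02623 = 0.050207
n_f = 1/0.050207 = 19.92

19.9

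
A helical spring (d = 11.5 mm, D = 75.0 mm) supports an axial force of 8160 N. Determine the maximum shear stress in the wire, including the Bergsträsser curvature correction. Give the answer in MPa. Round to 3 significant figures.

1250 MPa

Spring index C = D/d = 75.0/11.5 = 6.5217
K_B = (4C+2)/(4C−3) = 28.087/23.087 = 1.2166
τ₀ = 8FD/(πd³) = 8·8160·75.0/(π·11.5³) = 4.896e+06/4778 = 1024.7 MPa
τ_max = K·τ₀ = 1.2166 × 1024.7 = 1246.6 MPa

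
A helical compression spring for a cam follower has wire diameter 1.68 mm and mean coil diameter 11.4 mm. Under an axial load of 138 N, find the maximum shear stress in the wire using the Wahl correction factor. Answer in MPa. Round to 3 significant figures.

1030 MPa

Spring index C = D/d = 11.4/1.68 = 6.7857
K_W = (4C−1)/(4C−4) + 0.615/C = 26.143/23.143 + 0.0906 = 1.2203
τ₀ = 8FD/(πd³) = 8·138·11.4/(π·1.68³) = 12585.6/14.896 = 844.88 MPa
τ_max = K·τ₀ = 1.2203 × 844.88 = 1031 MPa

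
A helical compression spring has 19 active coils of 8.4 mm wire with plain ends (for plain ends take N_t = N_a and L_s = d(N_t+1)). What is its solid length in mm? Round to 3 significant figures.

plain ends: N_t = N_a = 19
L_s = d·(N_t+1) = 8.4 × 20 = 168 mm

168 mm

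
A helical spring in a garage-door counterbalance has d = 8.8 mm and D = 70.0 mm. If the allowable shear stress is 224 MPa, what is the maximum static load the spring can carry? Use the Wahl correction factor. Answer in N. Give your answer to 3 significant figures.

C = D/d = 70.0/8.8 = 7.9545
K_W = (4C−1)/(4C−4) + 0.615/C = 30.818/27.818 + 0.0773 = 1.1852
τ_max = K·8FD/(πd³) → F_max = τ_allow·πd³/(8DK)
F_max = 224·π·8.8³/(8·70.0·1.1852) = 4.7956e+05/663.69 = 722.57 N

723 N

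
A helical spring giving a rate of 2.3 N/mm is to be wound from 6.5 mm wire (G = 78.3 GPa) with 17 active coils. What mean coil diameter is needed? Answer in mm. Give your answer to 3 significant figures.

D = (Gd⁴/(8N_a·k))^(1/3) = (78.3×10³·6.5⁴/(8·17·2.3))^(1/3)
  = (446836)^(1/3) = 76.4509 mm

76.5 mm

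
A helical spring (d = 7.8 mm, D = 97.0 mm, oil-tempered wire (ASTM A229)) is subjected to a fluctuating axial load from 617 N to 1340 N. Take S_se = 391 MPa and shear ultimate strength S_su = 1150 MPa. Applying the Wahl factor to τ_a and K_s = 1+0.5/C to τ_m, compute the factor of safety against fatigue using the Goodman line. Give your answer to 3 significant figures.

1.00

C = D/d = 97.0/7.8 = 12.4359; K_W = (4C−1)/(4C−4)+0.615/C = 1.1150; K_s = 1+0.5/C = 1.0402
F_a = (F_max−F_min)/2 = 361.5 N; F_m = (F_max+F_min)/2 = 978.5 N
τ_a = K_W·8F_aD/(πd³) = 1.1150 × 188.16 = 209.81 MPa
τ_m = K_s·8F_mD/(πd³) = 1.0402 × 509.32 = 529.8 MPa
Goodman: 1/n_f = τ_a/S_se + τ_m/S_su = 209.81/391 + 529.8/1150 = 0.53660 + 0.46069 = 0.99729
n_f = 1/0.99729 = 1.003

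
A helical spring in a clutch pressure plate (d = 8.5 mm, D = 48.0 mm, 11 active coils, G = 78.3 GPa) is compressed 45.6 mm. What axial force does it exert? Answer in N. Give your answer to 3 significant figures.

k = Gd⁴/(8D³N_a) = (78.3×10³)(8.5⁴)/(8·48.0³·11) = 41.998 N/mm
F = k·δ = 41.998 × 45.6 = 1915.1 N

1920 N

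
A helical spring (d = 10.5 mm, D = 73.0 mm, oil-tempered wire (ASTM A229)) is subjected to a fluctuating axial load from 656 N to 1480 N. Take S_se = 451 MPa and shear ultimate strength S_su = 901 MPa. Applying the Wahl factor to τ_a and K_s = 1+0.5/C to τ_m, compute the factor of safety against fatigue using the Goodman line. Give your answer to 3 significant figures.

2.62

C = D/d = 73.0/10.5 = 6.9524; K_W = (4C−1)/(4C−4)+0.615/C = 1.2145; K_s = 1+0.5/C = 1.0719
F_a = (F_max−F_min)/2 = 412 N; F_m = (F_max+F_min)/2 = 1068 N
τ_a = K_W·8F_aD/(πd³) = 1.2145 × 66.16 = 80.348 MPa
τ_m = K_s·8F_mD/(πd³) = 1.0719 × 171.5 = 183.83 MPa
Goodman: 1/n_f = τ_a/S_se + τ_m/S_su = 80.348/451 + 183.83/901 = 0.17816 + 0.20403 = 0.38219
n_f = 1/0.38219 = 2.617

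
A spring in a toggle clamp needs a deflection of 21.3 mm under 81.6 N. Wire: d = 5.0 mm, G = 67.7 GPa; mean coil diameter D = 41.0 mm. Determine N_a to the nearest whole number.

Required rate k = F/δ = 81.6/21.3 = 3.831 N/mm
N_a = Gd⁴/(8D³k) = (67.7×10³ × 5.0⁴)/(8 × 41.0³ × 3.831)
    = 4.23125e+07 / 2.11228e+06 = 20.03 → 20 coils

20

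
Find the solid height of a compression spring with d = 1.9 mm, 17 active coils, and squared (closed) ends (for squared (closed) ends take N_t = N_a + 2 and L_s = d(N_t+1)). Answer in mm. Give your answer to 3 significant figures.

38.0 mm

squared (closed) ends: N_t = N_a + 2 = 17 + 2 = 19
L_s = d·(N_t+1) = 1.9 × 20 = 38 mm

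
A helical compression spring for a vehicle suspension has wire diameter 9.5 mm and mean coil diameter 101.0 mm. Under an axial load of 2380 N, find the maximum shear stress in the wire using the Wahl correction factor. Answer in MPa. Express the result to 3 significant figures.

811 MPa

Spring index C = D/d = 101.0/9.5 = 10.6316
K_W = (4C−1)/(4C−4) + 0.615/C = 41.526/38.526 + 0.0578 = 1.1357
τ₀ = 8FD/(πd³) = 8·2380·101.0/(π·9.5³) = 1.92304e+06/2693.5 = 713.95 MPa
τ_max = K·τ₀ = 1.1357 × 713.95 = 810.84 MPa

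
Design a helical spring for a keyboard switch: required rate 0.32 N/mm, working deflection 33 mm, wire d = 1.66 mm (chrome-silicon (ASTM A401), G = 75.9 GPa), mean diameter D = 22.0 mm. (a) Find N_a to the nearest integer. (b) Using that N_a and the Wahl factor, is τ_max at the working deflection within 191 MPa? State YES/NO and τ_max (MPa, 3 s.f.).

N_a = Gd⁴/(8D³k) = (75.9×10³)(1.66⁴)/(8·22.0³·0.32) = 21.14 → N_a = 21
Actual rate k = Gd⁴/(8D³·21) = 0.32218 N/mm
Working load F = kδ = 0.32218·33 = 10.632 N
C = 22.0/1.66 = 13.2530; K_W = (4C−1)/(4C−4)+0.615/C = 1.1076
τ_max = K_W·8FD/(πd³) = 1.1076·130.21 = 144.22 MPa
τ_max ≤ 191 MPa → acceptable

(a) 21 coils; (b) YES, τ_max = 144 MPa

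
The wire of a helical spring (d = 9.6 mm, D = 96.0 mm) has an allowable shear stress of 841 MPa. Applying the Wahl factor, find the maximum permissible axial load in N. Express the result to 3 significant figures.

2660 N

C = D/d = 96.0/9.6 = 10.0000
K_W = (4C−1)/(4C−4) + 0.615/C = 39.000/36.000 + 0.0615 = 1.1448
τ_max = K·8FD/(πd³) → F_max = τ_allow·πd³/(8DK)
F_max = 841·π·9.6³/(8·96.0·1.1448) = 2.3375e+06/879.23 = 2658.6 N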